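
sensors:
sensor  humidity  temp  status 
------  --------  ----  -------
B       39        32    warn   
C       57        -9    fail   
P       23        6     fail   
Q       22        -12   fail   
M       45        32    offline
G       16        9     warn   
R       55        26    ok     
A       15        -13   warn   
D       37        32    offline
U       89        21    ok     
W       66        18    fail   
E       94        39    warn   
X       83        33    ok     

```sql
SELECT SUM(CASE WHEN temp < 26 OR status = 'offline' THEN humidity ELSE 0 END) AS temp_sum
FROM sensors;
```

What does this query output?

370

sensor=B: ✗
sensor=C: ✓ → 57
sensor=P: ✓ → 23
sensor=Q: ✓ → 22
sensor=M: ✓ → 45
sensor=G: ✓ → 16
sensor=R: ✗
sensor=A: ✓ → 15
sensor=D: ✓ → 37
sensor=U: ✓ → 89
sensor=W: ✓ → 66
sensor=E: ✗
sensor=X: ✗
temp_sum = 57 + 23 + 22 + 45 + 16 + 15 + 37 + 89 + 66 = 370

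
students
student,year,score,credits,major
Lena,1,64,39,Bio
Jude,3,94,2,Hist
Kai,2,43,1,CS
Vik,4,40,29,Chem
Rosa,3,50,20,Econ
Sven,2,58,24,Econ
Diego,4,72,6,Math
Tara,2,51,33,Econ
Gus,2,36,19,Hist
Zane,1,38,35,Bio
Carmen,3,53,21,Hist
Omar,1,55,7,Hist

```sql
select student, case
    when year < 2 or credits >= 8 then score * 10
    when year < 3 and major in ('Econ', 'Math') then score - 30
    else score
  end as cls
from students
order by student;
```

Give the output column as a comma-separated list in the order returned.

530, 72, 360, 94, 43, 640, 550, 500, 580, 510, 400, 380

student=Carmen: year < 2 or credits >= 8 → 530
student=Diego: ELSE → 72
student=Gus: year < 2 or credits >= 8 → 360
student=Jude: ELSE → 94
student=Kai: ELSE → 43
student=Lena: year < 2 or credits >= 8 → 640
student=Omar: year < 2 or credits >= 8 → 550
student=Rosa: year < 2 or credits >= 8 → 500
student=Sven: year < 2 or credits >= 8 → 580
student=Tara: year < 2 or credits >= 8 → 510
student=Vik: year < 2 or credits >= 8 → 400
student=Zane: year < 2 or credits >= 8 → 380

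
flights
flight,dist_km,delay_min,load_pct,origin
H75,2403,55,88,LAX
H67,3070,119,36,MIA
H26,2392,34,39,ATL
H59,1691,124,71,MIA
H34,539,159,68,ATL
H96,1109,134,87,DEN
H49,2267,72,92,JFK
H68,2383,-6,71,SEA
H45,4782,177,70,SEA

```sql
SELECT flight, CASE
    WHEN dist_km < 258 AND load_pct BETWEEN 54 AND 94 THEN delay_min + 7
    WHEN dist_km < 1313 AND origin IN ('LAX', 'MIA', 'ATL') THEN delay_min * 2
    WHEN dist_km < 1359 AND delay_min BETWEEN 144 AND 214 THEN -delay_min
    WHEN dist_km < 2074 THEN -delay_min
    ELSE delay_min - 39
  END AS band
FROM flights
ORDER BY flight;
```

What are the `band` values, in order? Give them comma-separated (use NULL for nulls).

flight=H26: ELSE → -5
flight=H34: dist_km < 1313 AND origin IN ('LAX', 'MIA', 'ATL') → 318
flight=H45: ELSE → 138
flight=H49: ELSE → 33
flight=H59: dist_km < 2074 → -124
flight=H67: ELSE → 80
flight=H68: ELSE → -45
flight=H75: ELSE → 16
flight=H96: dist_km < 2074 → -134

-5, 318, 138, 33, -124, 80, -45, 16, -134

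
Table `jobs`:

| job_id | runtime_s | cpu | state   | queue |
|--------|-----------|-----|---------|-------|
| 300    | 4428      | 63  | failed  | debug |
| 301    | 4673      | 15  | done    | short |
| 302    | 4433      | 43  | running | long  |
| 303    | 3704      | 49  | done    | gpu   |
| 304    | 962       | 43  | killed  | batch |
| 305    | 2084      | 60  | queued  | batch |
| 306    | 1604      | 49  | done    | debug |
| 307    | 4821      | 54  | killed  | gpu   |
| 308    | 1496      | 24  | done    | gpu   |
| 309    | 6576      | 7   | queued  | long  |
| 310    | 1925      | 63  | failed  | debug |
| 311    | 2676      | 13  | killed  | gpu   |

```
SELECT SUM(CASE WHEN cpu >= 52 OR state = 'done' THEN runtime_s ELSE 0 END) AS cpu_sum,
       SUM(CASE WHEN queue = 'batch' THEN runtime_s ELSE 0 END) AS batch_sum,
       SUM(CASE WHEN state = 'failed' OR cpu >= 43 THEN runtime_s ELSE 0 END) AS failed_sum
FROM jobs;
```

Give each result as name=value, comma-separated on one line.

[cpu_sum: cpu >= 52 OR state = 'done']
job_id=300: ✓ → 4428
job_id=301: ✓ → 4673
job_id=302: ✗
job_id=303: ✓ → 3704
job_id=304: ✗
job_id=305: ✓ → 2084
job_id=306: ✓ → 1604
job_id=307: ✓ → 4821
job_id=308: ✓ → 1496
job_id=309: ✗
job_id=310: ✓ → 1925
job_id=311: ✗
cpu_sum = 4428 + 4673 + 3704 + 2084 + 1604 + 4821 + 1496 + 1925 = 24735
—
[batch_sum: queue = 'batch']
job_id=300: ✗
job_id=301: ✗
job_id=302: ✗
job_id=303: ✗
job_id=304: ✓ → 962
job_id=305: ✓ → 2084
job_id=306: ✗
job_id=307: ✗
job_id=308: ✗
job_id=309: ✗
job_id=310: ✗
job_id=311: ✗
batch_sum = 962 + 2084 = 3046
—
[failed_sum: state = 'failed' OR cpu >= 43]
job_id=300: ✓ → 4428
job_id=301: ✗
job_id=302: ✓ → 4433
job_id=303: ✓ → 3704
job_id=304: ✓ → 962
job_id=305: ✓ → 2084
job_id=306: ✓ → 1604
job_id=307: ✓ → 4821
job_id=308: ✗
job_id=309: ✗
job_id=310: ✓ → 1925
job_id=311: ✗
failed_sum = 4428 + 4433 + 3704 + 962 + 2084 + 1604 + 4821 + 1925 = 23961

cpu_sum=24735, batch_sum=3046, failed_sum=23961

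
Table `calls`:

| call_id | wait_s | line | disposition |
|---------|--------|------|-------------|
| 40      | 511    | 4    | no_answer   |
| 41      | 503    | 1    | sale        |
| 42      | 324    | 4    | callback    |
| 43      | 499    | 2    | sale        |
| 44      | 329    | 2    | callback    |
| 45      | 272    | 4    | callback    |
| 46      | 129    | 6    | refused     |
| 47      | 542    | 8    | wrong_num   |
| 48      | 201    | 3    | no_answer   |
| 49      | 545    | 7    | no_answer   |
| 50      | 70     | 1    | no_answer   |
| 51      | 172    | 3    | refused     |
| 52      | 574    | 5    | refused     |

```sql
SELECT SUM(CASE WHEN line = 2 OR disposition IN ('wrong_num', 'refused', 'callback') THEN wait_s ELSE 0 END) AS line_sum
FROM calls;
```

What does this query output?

call_id=40: ✗
call_id=41: ✗
call_id=42: ✓ → 324
call_id=43: ✓ → 499
call_id=44: ✓ → 329
call_id=45: ✓ → 272
call_id=46: ✓ → 129
call_id=47: ✓ → 542
call_id=48: ✗
call_id=49: ✗
call_id=50: ✗
call_id=51: ✓ → 172
call_id=52: ✓ → 574
line_sum = 324 + 499 + 329 + 272 + 129 + 542 + 172 + 574 = 2841

2841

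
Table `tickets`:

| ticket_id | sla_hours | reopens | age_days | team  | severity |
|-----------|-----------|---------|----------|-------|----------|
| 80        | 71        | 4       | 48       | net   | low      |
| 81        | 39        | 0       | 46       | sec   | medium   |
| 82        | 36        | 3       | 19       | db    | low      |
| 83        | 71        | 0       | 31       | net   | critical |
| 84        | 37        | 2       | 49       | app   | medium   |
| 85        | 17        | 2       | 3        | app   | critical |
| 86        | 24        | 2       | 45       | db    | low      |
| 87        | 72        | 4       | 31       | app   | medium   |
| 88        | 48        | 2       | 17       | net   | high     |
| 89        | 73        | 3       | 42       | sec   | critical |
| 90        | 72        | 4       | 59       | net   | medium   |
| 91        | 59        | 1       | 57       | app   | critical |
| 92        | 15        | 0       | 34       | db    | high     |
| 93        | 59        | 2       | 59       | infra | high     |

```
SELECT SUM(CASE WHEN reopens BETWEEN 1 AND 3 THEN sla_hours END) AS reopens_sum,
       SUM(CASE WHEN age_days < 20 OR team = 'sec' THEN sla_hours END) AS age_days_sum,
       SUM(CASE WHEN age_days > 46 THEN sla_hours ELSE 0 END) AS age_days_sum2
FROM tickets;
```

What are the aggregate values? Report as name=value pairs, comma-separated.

reopens_sum=353, age_days_sum=213, age_days_sum2=298

[reopens_sum: reopens BETWEEN 1 AND 3]
ticket_id=80: ✗
ticket_id=81: ✗
ticket_id=82: ✓ → 36
ticket_id=83: ✗
ticket_id=84: ✓ → 37
ticket_id=85: ✓ → 17
ticket_id=86: ✓ → 24
ticket_id=87: ✗
ticket_id=88: ✓ → 48
ticket_id=89: ✓ → 73
ticket_id=90: ✗
ticket_id=91: ✓ → 59
ticket_id=92: ✗
ticket_id=93: ✓ → 59
reopens_sum = 36 + 37 + 17 + 24 + 48 + 73 + 59 + 59 = 353
—
[age_days_sum: age_days < 20 OR team = 'sec']
ticket_id=80: ✗
ticket_id=81: ✓ → 39
ticket_id=82: ✓ → 36
ticket_id=83: ✗
ticket_id=84: ✗
ticket_id=85: ✓ → 17
ticket_id=86: ✗
ticket_id=87: ✗
ticket_id=88: ✓ → 48
ticket_id=89: ✓ → 73
ticket_id=90: ✗
ticket_id=91: ✗
ticket_id=92: ✗
ticket_id=93: ✗
age_days_sum = 39 + 36 + 17 + 48 + 73 = 213
—
[age_days_sum2: age_days > 46]
ticket_id=80: ✓ → 71
ticket_id=81: ✗
ticket_id=82: ✗
ticket_id=83: ✗
ticket_id=84: ✓ → 37
ticket_id=85: ✗
ticket_id=86: ✗
ticket_id=87: ✗
ticket_id=88: ✗
ticket_id=89: ✗
ticket_id=90: ✓ → 72
ticket_id=91: ✓ → 59
ticket_id=92: ✗
ticket_id=93: ✓ → 59
age_days_sum2 = 71 + 37 + 72 + 59 + 59 = 298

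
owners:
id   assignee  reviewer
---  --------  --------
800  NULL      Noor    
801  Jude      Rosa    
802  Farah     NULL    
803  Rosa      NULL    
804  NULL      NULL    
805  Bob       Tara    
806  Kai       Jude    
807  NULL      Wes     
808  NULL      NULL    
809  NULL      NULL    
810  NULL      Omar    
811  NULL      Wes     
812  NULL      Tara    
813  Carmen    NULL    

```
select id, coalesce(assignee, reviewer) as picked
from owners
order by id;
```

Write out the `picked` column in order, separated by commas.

Noor, Jude, Farah, Rosa, NULL, Bob, Kai, Wes, NULL, NULL, Omar, Wes, Tara, Carmen

id=800: assignee=NULL, reviewer=Noor → Noor
id=801: assignee=Jude → Jude
id=802: assignee=Farah → Farah
id=803: assignee=Rosa → Rosa
id=804: assignee=NULL, reviewer=NULL (all NULL) → NULL
id=805: assignee=Bob → Bob
id=806: assignee=Kai → Kai
id=807: assignee=NULL, reviewer=Wes → Wes
id=808: assignee=NULL, reviewer=NULL (all NULL) → NULL
id=809: assignee=NULL, reviewer=NULL (all NULL) → NULL
id=810: assignee=NULL, reviewer=Omar → Omar
id=811: assignee=NULL, reviewer=Wes → Wes
id=812: assignee=NULL, reviewer=Tara → Tara
id=813: assignee=Carmen → Carmen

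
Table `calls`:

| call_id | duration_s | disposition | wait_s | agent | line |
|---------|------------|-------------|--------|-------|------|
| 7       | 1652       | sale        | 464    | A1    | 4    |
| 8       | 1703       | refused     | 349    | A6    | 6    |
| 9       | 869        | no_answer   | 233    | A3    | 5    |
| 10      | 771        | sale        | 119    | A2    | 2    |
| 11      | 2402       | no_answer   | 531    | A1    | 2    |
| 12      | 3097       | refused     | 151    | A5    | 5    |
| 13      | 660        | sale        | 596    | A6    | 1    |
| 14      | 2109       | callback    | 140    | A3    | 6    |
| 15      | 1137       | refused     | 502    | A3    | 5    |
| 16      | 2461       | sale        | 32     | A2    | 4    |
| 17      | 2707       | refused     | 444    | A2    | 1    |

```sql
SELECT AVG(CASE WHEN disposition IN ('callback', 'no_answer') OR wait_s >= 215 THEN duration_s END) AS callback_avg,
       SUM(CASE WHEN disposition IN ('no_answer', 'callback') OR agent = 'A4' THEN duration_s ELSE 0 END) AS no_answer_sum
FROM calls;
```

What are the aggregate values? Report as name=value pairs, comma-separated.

[callback_avg: disposition IN ('callback', 'no_answer') OR wait_s >= 215]
call_id=7: ✓ → 1652
call_id=8: ✓ → 1703
call_id=9: ✓ → 869
call_id=10: ✗
call_id=11: ✓ → 2402
call_id=12: ✗
call_id=13: ✓ → 660
call_id=14: ✓ → 2109
call_id=15: ✓ → 1137
call_id=16: ✗
call_id=17: ✓ → 2707
callback_avg = (1652 + 1703 + 869 + 2402 + 660 + 2109 + 1137 + 2707) / 8 = 1654.875
—
[no_answer_sum: disposition IN ('no_answer', 'callback') OR agent = 'A4']
call_id=7: ✗
call_id=8: ✗
call_id=9: ✓ → 869
call_id=10: ✗
call_id=11: ✓ → 2402
call_id=12: ✗
call_id=13: ✗
call_id=14: ✓ → 2109
call_id=15: ✗
call_id=16: ✗
call_id=17: ✗
no_answer_sum = 869 + 2402 + 2109 = 5380

callback_avg=1654.875, no_answer_sum=5380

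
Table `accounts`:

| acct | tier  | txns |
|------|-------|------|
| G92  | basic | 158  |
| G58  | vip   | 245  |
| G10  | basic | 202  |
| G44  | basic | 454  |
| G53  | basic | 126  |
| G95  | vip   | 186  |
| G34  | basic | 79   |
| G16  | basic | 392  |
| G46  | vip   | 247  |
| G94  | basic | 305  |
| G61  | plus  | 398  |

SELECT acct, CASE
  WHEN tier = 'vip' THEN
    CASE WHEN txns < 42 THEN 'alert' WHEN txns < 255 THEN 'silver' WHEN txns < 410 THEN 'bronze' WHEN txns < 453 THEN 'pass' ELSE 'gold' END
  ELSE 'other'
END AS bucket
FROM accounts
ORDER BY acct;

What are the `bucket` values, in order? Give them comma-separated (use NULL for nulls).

acct=G10: tier='basic' → outer ELSE → other
acct=G16: tier='basic' → outer ELSE → other
acct=G34: tier='basic' → outer ELSE → other
acct=G44: tier='basic' → outer ELSE → other
acct=G46: tier='vip' → inner[txns < 255] → silver
acct=G53: tier='basic' → outer ELSE → other
acct=G58: tier='vip' → inner[txns < 255] → silver
acct=G61: tier='plus' → outer ELSE → other
acct=G92: tier='basic' → outer ELSE → other
acct=G94: tier='basic' → outer ELSE → other
acct=G95: tier='vip' → inner[txns < 255] → silver

other, other, other, other, silver, other, silver, other, other, other, silver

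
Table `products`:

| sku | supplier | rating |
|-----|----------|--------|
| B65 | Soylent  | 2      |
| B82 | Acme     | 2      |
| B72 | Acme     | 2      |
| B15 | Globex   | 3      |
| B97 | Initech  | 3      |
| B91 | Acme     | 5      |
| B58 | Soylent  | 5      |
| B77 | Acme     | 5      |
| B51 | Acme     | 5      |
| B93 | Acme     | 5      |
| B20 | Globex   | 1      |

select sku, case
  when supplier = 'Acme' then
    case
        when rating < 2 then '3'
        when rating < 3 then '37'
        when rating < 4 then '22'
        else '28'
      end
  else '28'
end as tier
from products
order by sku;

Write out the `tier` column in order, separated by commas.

28, 28, 28, 28, 28, 37, 28, 37, 28, 28, 28

sku=B15: supplier='Globex' → outer ELSE → 28
sku=B20: supplier='Globex' → outer ELSE → 28
sku=B51: supplier='Acme' → inner[ELSE] → 28
sku=B58: supplier='Soylent' → outer ELSE → 28
sku=B65: supplier='Soylent' → outer ELSE → 28
sku=B72: supplier='Acme' → inner[rating < 3] → 37
sku=B77: supplier='Acme' → inner[ELSE] → 28
sku=B82: supplier='Acme' → inner[rating < 3] → 37
sku=B91: supplier='Acme' → inner[ELSE] → 28
sku=B93: supplier='Acme' → inner[ELSE] → 28
sku=B97: supplier='Initech' → outer ELSE → 28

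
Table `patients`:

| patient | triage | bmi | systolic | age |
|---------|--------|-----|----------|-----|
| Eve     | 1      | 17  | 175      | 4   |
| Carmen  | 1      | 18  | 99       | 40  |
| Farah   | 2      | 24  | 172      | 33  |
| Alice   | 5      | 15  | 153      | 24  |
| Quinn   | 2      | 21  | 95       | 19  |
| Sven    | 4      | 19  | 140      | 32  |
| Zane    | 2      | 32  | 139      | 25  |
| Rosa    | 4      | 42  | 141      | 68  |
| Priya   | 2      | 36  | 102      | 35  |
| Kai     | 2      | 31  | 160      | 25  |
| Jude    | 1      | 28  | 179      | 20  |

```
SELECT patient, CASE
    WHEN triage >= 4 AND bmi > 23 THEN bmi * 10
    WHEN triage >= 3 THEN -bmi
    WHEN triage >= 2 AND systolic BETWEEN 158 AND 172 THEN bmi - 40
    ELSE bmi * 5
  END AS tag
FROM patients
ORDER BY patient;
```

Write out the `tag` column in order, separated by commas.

-15, 90, 85, -16, 140, -9, 180, 105, 420, -19, 160

patient=Alice: triage >= 3 → -15
patient=Carmen: ELSE → 90
patient=Eve: ELSE → 85
patient=Farah: triage >= 2 AND systolic BETWEEN 158 AND 172 → -16
patient=Jude: ELSE → 140
patient=Kai: triage >= 2 AND systolic BETWEEN 158 AND 172 → -9
patient=Priya: ELSE → 180
patient=Quinn: ELSE → 105
patient=Rosa: triage >= 4 AND bmi > 23 → 420
patient=Sven: triage >= 3 → -19
patient=Zane: ELSE → 160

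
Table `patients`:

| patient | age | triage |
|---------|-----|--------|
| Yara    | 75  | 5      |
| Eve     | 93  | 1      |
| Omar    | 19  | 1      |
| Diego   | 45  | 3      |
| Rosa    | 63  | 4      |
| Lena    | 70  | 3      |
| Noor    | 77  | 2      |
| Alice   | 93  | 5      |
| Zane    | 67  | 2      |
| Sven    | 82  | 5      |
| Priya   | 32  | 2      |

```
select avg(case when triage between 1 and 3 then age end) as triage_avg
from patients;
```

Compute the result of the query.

57.5714285714

patient=Yara: ✗
patient=Eve: ✓ → 93
patient=Omar: ✓ → 19
patient=Diego: ✓ → 45
patient=Rosa: ✗
patient=Lena: ✓ → 70
patient=Noor: ✓ → 77
patient=Alice: ✗
patient=Zane: ✓ → 67
patient=Sven: ✗
patient=Priya: ✓ → 32
triage_avg = (93 + 19 + 45 + 70 + 77 + 67 + 32) / 7 = 57.5714285714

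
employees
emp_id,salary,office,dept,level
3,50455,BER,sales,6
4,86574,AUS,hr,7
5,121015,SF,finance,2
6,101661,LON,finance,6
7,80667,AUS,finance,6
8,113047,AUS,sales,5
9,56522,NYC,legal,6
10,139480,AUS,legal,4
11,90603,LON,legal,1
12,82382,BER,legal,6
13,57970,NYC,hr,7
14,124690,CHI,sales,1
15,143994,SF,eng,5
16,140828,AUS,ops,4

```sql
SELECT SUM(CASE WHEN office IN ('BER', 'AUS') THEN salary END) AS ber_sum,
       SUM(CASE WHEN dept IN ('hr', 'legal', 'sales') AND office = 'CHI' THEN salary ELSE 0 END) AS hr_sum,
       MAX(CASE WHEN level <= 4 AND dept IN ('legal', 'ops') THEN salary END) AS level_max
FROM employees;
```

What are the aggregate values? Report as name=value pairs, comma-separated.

[ber_sum: office IN ('BER', 'AUS')]
emp_id=3: ✓ → 50455
emp_id=4: ✓ → 86574
emp_id=5: ✗
emp_id=6: ✗
emp_id=7: ✓ → 80667
emp_id=8: ✓ → 113047
emp_id=9: ✗
emp_id=10: ✓ → 139480
emp_id=11: ✗
emp_id=12: ✓ → 82382
emp_id=13: ✗
emp_id=14: ✗
emp_id=15: ✗
emp_id=16: ✓ → 140828
ber_sum = 50455 + 86574 + 80667 + 113047 + 139480 + 82382 + 140828 = 693433
—
[hr_sum: dept IN ('hr', 'legal', 'sales') AND office = 'CHI']
emp_id=3: ✗
emp_id=4: ✗
emp_id=5: ✗
emp_id=6: ✗
emp_id=7: ✗
emp_id=8: ✗
emp_id=9: ✗
emp_id=10: ✗
emp_id=11: ✗
emp_id=12: ✗
emp_id=13: ✗
emp_id=14: ✓ → 124690
emp_id=15: ✗
emp_id=16: ✗
hr_sum = 124690
—
[level_max: level <= 4 AND dept IN ('legal', 'ops')]
emp_id=3: ✗
emp_id=4: ✗
emp_id=5: ✗
emp_id=6: ✗
emp_id=7: ✗
emp_id=8: ✗
emp_id=9: ✗
emp_id=10: ✓ → 139480
emp_id=11: ✓ → 90603
emp_id=12: ✗
emp_id=13: ✗
emp_id=14: ✗
emp_id=15: ✗
emp_id=16: ✓ → 140828
level_max = MAX(139480, 90603, 140828) = 140828

ber_sum=693433, hr_sum=124690, level_max=140828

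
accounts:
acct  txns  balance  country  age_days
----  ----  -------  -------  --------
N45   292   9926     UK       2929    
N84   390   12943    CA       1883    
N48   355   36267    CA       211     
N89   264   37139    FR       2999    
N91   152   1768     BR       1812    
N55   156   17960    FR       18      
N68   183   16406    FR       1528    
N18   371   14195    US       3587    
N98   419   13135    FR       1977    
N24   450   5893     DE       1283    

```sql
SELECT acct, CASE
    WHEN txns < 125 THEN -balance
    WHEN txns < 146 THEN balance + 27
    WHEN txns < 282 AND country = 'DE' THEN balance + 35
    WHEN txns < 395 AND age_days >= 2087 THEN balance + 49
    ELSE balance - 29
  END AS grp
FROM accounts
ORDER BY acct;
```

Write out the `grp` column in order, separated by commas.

14244, 5864, 9975, 36238, 17931, 16377, 12914, 37188, 1739, 13106

acct=N18: txns < 395 AND age_days >= 2087 → 14244
acct=N24: ELSE → 5864
acct=N45: txns < 395 AND age_days >= 2087 → 9975
acct=N48: ELSE → 36238
acct=N55: ELSE → 17931
acct=N68: ELSE → 16377
acct=N84: ELSE → 12914
acct=N89: txns < 395 AND age_days >= 2087 → 37188
acct=N91: ELSE → 1739
acct=N98: ELSE → 13106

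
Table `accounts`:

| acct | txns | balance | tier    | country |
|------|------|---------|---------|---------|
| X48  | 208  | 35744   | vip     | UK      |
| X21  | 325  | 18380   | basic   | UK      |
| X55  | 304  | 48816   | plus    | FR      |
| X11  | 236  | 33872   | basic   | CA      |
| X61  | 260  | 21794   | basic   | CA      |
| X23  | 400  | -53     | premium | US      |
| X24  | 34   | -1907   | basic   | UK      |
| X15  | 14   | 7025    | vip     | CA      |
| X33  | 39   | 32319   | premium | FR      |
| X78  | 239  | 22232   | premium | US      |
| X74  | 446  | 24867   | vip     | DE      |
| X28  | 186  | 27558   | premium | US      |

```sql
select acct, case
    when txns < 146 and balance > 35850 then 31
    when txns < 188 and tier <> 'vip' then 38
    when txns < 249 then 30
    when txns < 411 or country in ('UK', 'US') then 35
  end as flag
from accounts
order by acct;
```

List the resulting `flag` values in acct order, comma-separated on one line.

30, 30, 35, 35, 38, 38, 38, 30, 35, 35, NULL, 30

acct=X11: txns < 249 → 30
acct=X15: txns < 249 → 30
acct=X21: txns < 411 or country in ('UK', 'US') → 35
acct=X23: txns < 411 or country in ('UK', 'US') → 35
acct=X24: txns < 188 and tier <> 'vip' → 38
acct=X28: txns < 188 and tier <> 'vip' → 38
acct=X33: txns < 188 and tier <> 'vip' → 38
acct=X48: txns < 249 → 30
acct=X55: txns < 411 or country in ('UK', 'US') → 35
acct=X61: txns < 411 or country in ('UK', 'US') → 35
acct=X74: (no match → NULL) → NULL
acct=X78: txns < 249 → 30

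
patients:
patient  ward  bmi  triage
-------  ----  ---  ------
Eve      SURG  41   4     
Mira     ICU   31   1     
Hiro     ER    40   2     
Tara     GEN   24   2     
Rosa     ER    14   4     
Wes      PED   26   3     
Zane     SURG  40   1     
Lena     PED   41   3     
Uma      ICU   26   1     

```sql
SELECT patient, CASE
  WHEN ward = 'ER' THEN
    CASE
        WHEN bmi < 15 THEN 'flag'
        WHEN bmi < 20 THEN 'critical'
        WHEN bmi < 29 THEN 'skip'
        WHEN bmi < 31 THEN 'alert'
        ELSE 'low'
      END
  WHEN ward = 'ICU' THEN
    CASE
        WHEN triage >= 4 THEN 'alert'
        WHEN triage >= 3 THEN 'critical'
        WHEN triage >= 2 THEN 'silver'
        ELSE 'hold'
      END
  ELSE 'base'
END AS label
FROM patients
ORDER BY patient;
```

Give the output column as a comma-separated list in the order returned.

base, low, base, hold, flag, base, hold, base, base

patient=Eve: ward='SURG' → outer ELSE → base
patient=Hiro: ward='ER' → inner[ELSE] → low
patient=Lena: ward='PED' → outer ELSE → base
patient=Mira: ward='ICU' → inner[ELSE] → hold
patient=Rosa: ward='ER' → inner[bmi < 15] → flag
patient=Tara: ward='GEN' → outer ELSE → base
patient=Uma: ward='ICU' → inner[ELSE] → hold
patient=Wes: ward='PED' → outer ELSE → base
patient=Zane: ward='SURG' → outer ELSE → base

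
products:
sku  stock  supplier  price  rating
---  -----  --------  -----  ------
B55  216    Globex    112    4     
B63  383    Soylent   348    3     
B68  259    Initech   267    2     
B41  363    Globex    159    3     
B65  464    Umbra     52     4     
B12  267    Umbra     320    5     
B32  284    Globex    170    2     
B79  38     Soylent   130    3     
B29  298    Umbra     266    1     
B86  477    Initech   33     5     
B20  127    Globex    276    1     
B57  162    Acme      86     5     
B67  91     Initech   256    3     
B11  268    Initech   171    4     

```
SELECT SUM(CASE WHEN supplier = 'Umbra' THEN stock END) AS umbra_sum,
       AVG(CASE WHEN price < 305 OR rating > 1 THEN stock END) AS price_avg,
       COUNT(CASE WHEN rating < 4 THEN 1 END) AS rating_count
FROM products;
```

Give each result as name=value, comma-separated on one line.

[umbra_sum: supplier = 'Umbra']
sku=B55: ✗
sku=B63: ✗
sku=B68: ✗
sku=B41: ✗
sku=B65: ✓ → 464
sku=B12: ✓ → 267
sku=B32: ✗
sku=B79: ✗
sku=B29: ✓ → 298
sku=B86: ✗
sku=B20: ✗
sku=B57: ✗
sku=B67: ✗
sku=B11: ✗
umbra_sum = 464 + 267 + 298 = 1029
—
[price_avg: price < 305 OR rating > 1]
sku=B55: ✓ → 216
sku=B63: ✓ → 383
sku=B68: ✓ → 259
sku=B41: ✓ → 363
sku=B65: ✓ → 464
sku=B12: ✓ → 267
sku=B32: ✓ → 284
sku=B79: ✓ → 38
sku=B29: ✓ → 298
sku=B86: ✓ → 477
sku=B20: ✓ → 127
sku=B57: ✓ → 162
sku=B67: ✓ → 91
sku=B11: ✓ → 268
price_avg = (216 + 383 + 259 + 363 + 464 + 267 + 284 + 38 + 298 + 477 + 127 + 162 + 91 + 268) / 14 = 264.0714285714
—
[rating_count: rating < 4]
sku=B55: ✗
sku=B63: ✓ → 1
sku=B68: ✓ → 1
sku=B41: ✓ → 1
sku=B65: ✗
sku=B12: ✗
sku=B32: ✓ → 1
sku=B79: ✓ → 1
sku=B29: ✓ → 1
sku=B86: ✗
sku=B20: ✓ → 1
sku=B57: ✗
sku=B67: ✓ → 1
sku=B11: ✗
rating_count = COUNT(1, 1, 1, 1, 1, 1, 1, 1) = 8

umbra_sum=1029, price_avg=264.0714285714, rating_count=8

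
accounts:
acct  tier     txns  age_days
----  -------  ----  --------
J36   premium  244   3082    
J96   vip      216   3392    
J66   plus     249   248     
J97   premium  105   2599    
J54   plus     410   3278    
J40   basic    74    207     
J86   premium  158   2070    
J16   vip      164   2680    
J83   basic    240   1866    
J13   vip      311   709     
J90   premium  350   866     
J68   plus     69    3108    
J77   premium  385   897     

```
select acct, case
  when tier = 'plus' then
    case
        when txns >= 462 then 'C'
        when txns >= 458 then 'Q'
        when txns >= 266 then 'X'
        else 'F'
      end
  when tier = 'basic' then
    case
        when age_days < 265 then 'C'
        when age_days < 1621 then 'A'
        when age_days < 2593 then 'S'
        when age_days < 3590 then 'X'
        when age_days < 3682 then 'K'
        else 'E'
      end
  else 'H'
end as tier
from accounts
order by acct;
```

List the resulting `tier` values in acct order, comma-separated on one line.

acct=J13: tier='vip' → outer ELSE → H
acct=J16: tier='vip' → outer ELSE → H
acct=J36: tier='premium' → outer ELSE → H
acct=J40: tier='basic' → inner[age_days < 265] → C
acct=J54: tier='plus' → inner[txns >= 266] → X
acct=J66: tier='plus' → inner[ELSE] → F
acct=J68: tier='plus' → inner[ELSE] → F
acct=J77: tier='premium' → outer ELSE → H
acct=J83: tier='basic' → inner[age_days < 2593] → S
acct=J86: tier='premium' → outer ELSE → H
acct=J90: tier='premium' → outer ELSE → H
acct=J96: tier='vip' → outer ELSE → H
acct=J97: tier='premium' → outer ELSE → H

H, H, H, C, X, F, F, H, S, H, H, H, H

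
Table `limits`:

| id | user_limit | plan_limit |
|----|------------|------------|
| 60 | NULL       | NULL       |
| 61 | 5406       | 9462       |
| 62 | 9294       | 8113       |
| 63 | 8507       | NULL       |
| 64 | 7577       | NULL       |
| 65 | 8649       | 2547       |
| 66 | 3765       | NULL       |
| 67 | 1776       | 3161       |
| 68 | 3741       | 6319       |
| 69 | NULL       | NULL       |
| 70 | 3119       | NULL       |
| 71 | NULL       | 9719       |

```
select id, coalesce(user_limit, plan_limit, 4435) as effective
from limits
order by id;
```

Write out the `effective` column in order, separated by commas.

id=60: user_limit=NULL, plan_limit=NULL, → literal 4435 → 4435
id=61: user_limit=5406 → 5406
id=62: user_limit=9294 → 9294
id=63: user_limit=8507 → 8507
id=64: user_limit=7577 → 7577
id=65: user_limit=8649 → 8649
id=66: user_limit=3765 → 3765
id=67: user_limit=1776 → 1776
id=68: user_limit=3741 → 3741
id=69: user_limit=NULL, plan_limit=NULL, → literal 4435 → 4435
id=70: user_limit=3119 → 3119
id=71: user_limit=NULL, plan_limit=9719 → 9719

4435, 5406, 9294, 8507, 7577, 8649, 3765, 1776, 3741, 4435, 3119, 9719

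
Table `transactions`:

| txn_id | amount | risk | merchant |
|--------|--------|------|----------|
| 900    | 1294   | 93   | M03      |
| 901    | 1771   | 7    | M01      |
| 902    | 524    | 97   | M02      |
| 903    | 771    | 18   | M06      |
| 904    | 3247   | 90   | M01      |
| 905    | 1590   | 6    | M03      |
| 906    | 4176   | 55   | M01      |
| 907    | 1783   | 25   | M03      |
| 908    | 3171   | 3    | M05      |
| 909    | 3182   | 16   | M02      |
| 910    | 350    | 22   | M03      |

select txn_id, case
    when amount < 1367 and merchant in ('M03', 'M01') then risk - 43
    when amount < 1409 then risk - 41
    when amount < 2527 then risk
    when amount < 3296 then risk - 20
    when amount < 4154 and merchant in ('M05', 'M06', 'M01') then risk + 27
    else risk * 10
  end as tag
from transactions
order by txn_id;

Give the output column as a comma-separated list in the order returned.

50, 7, 56, -23, 70, 6, 550, 25, -17, -4, -21

txn_id=900: amount < 1367 and merchant in ('M03', 'M01') → 50
txn_id=901: amount < 2527 → 7
txn_id=902: amount < 1409 → 56
txn_id=903: amount < 1409 → -23
txn_id=904: amount < 3296 → 70
txn_id=905: amount < 2527 → 6
txn_id=906: ELSE → 550
txn_id=907: amount < 2527 → 25
txn_id=908: amount < 3296 → -17
txn_id=909: amount < 3296 → -4
txn_id=910: amount < 1367 and merchant in ('M03', 'M01') → -21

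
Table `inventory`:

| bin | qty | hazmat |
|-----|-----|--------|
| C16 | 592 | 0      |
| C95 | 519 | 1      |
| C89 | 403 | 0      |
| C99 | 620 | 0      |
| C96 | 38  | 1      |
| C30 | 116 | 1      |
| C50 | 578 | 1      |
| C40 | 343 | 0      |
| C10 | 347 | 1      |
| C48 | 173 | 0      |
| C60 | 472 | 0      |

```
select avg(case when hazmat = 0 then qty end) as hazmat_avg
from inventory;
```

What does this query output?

bin=C16: ✓ → 592
bin=C95: ✗
bin=C89: ✓ → 403
bin=C99: ✓ → 620
bin=C96: ✗
bin=C30: ✗
bin=C50: ✗
bin=C40: ✓ → 343
bin=C10: ✗
bin=C48: ✓ → 173
bin=C60: ✓ → 472
hazmat_avg = (592 + 403 + 620 + 343 + 173 + 472) / 6 = 433.8333333333

433.8333333333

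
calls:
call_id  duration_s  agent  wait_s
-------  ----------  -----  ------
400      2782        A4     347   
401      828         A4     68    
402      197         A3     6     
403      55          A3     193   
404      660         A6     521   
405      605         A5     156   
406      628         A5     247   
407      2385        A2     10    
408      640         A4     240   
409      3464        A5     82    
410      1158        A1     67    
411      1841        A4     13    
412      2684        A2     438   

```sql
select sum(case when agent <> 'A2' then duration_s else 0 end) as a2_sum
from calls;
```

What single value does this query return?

12858

call_id=400: ✓ → 2782
call_id=401: ✓ → 828
call_id=402: ✓ → 197
call_id=403: ✓ → 55
call_id=404: ✓ → 660
call_id=405: ✓ → 605
call_id=406: ✓ → 628
call_id=407: ✗
call_id=408: ✓ → 640
call_id=409: ✓ → 3464
call_id=410: ✓ → 1158
call_id=411: ✓ → 1841
call_id=412: ✗
a2_sum = 2782 + 828 + 197 + 55 + 660 + 605 + 628 + 640 + 3464 + 1158 + 1841 = 12858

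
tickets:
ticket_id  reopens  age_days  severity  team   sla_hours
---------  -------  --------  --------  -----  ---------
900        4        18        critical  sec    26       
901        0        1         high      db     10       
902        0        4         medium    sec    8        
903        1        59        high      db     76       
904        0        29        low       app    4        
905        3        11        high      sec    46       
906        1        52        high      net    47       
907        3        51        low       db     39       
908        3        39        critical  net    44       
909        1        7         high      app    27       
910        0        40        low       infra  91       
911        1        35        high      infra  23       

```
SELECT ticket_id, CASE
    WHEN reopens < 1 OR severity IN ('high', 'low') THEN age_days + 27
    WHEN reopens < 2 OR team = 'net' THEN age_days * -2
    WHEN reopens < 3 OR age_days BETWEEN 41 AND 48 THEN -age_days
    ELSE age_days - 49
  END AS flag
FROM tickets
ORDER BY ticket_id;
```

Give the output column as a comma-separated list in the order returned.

-31, 28, 31, 86, 56, 38, 79, 78, -78, 34, 67, 62

ticket_id=900: ELSE → -31
ticket_id=901: reopens < 1 OR severity IN ('high', 'low') → 28
ticket_id=902: reopens < 1 OR severity IN ('high', 'low') → 31
ticket_id=903: reopens < 1 OR severity IN ('high', 'low') → 86
ticket_id=904: reopens < 1 OR severity IN ('high', 'low') → 56
ticket_id=905: reopens < 1 OR severity IN ('high', 'low') → 38
ticket_id=906: reopens < 1 OR severity IN ('high', 'low') → 79
ticket_id=907: reopens < 1 OR severity IN ('high', 'low') → 78
ticket_id=908: reopens < 2 OR team = 'net' → -78
ticket_id=909: reopens < 1 OR severity IN ('high', 'low') → 34
ticket_id=910: reopens < 1 OR severity IN ('high', 'low') → 67
ticket_id=911: reopens < 1 OR severity IN ('high', 'low') → 62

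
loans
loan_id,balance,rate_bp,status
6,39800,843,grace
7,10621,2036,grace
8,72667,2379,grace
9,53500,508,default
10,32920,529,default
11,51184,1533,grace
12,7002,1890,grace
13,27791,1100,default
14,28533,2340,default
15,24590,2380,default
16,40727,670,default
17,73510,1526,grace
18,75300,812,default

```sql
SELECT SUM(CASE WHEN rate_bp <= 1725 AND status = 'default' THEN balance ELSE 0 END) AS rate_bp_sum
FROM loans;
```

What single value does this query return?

loan_id=6: ✗
loan_id=7: ✗
loan_id=8: ✗
loan_id=9: ✓ → 53500
loan_id=10: ✓ → 32920
loan_id=11: ✗
loan_id=12: ✗
loan_id=13: ✓ → 27791
loan_id=14: ✗
loan_id=15: ✗
loan_id=16: ✓ → 40727
loan_id=17: ✗
loan_id=18: ✓ → 75300
rate_bp_sum = 53500 + 32920 + 27791 + 40727 + 75300 = 230238

230238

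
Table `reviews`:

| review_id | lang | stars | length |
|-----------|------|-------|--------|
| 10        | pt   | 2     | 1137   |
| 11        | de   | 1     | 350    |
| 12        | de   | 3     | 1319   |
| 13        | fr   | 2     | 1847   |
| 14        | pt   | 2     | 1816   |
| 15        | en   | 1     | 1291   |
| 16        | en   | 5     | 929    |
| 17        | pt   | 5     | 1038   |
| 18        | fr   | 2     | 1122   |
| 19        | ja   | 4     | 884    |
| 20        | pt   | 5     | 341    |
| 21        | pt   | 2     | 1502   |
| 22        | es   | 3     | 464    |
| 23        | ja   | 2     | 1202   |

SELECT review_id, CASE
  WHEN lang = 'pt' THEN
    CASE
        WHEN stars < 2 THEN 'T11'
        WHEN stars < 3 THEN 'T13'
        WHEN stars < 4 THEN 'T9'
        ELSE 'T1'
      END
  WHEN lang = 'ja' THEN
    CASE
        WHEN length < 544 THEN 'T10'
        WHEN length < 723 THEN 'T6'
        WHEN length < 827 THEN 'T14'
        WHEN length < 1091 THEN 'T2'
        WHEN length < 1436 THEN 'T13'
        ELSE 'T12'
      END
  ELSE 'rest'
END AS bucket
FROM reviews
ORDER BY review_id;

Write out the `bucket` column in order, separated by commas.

review_id=10: lang='pt' → inner[stars < 3] → T13
review_id=11: lang='de' → outer ELSE → rest
review_id=12: lang='de' → outer ELSE → rest
review_id=13: lang='fr' → outer ELSE → rest
review_id=14: lang='pt' → inner[stars < 3] → T13
review_id=15: lang='en' → outer ELSE → rest
review_id=16: lang='en' → outer ELSE → rest
review_id=17: lang='pt' → inner[ELSE] → T1
review_id=18: lang='fr' → outer ELSE → rest
review_id=19: lang='ja' → inner[length < 1091] → T2
review_id=20: lang='pt' → inner[ELSE] → T1
review_id=21: lang='pt' → inner[stars < 3] → T13
review_id=22: lang='es' → outer ELSE → rest
review_id=23: lang='ja' → inner[length < 1436] → T13

T13, rest, rest, rest, T13, rest, rest, T1, rest, T2, T1, T13, rest, T13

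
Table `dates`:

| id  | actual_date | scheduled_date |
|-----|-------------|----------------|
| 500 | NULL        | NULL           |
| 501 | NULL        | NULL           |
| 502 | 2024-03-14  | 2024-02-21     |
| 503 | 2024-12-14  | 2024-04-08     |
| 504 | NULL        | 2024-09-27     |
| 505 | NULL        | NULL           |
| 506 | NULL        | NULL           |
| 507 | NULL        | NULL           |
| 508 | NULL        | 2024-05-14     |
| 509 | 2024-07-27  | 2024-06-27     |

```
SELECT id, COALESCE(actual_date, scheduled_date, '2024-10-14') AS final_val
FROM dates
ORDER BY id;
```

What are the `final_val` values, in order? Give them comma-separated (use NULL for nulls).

2024-10-14, 2024-10-14, 2024-03-14, 2024-12-14, 2024-09-27, 2024-10-14, 2024-10-14, 2024-10-14, 2024-05-14, 2024-07-27

id=500: actual_date=NULL, scheduled_date=NULL, → literal 2024-10-14 → 2024-10-14
id=501: actual_date=NULL, scheduled_date=NULL, → literal 2024-10-14 → 2024-10-14
id=502: actual_date=2024-03-14 → 2024-03-14
id=503: actual_date=2024-12-14 → 2024-12-14
id=504: actual_date=NULL, scheduled_date=2024-09-27 → 2024-09-27
id=505: actual_date=NULL, scheduled_date=NULL, → literal 2024-10-14 → 2024-10-14
id=506: actual_date=NULL, scheduled_date=NULL, → literal 2024-10-14 → 2024-10-14
id=507: actual_date=NULL, scheduled_date=NULL, → literal 2024-10-14 → 2024-10-14
id=508: actual_date=NULL, scheduled_date=2024-05-14 → 2024-05-14
id=509: actual_date=2024-07-27 → 2024-07-27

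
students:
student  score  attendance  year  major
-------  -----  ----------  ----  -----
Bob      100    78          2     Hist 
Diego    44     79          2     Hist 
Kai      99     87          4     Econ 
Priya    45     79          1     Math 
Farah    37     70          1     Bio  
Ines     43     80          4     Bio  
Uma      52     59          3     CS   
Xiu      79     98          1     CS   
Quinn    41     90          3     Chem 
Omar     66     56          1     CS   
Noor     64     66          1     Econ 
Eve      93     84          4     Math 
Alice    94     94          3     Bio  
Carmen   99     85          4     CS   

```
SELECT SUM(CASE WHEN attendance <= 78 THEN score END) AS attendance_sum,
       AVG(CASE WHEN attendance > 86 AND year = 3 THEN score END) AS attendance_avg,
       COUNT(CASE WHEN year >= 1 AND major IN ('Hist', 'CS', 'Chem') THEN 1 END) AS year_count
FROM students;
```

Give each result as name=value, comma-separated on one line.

attendance_sum=319, attendance_avg=67.5, year_count=7

[attendance_sum: attendance <= 78]
student=Bob: ✓ → 100
student=Diego: ✗
student=Kai: ✗
student=Priya: ✗
student=Farah: ✓ → 37
student=Ines: ✗
student=Uma: ✓ → 52
student=Xiu: ✗
student=Quinn: ✗
student=Omar: ✓ → 66
student=Noor: ✓ → 64
student=Eve: ✗
student=Alice: ✗
student=Carmen: ✗
attendance_sum = 100 + 37 + 52 + 66 + 64 = 319
—
[attendance_avg: attendance > 86 AND year = 3]
student=Bob: ✗
student=Diego: ✗
student=Kai: ✗
student=Priya: ✗
student=Farah: ✗
student=Ines: ✗
student=Uma: ✗
student=Xiu: ✗
student=Quinn: ✓ → 41
student=Omar: ✗
student=Noor: ✗
student=Eve: ✗
student=Alice: ✓ → 94
student=Carmen: ✗
attendance_avg = (41 + 94) / 2 = 67.5
—
[year_count: year >= 1 AND major IN ('Hist', 'CS', 'Chem')]
student=Bob: ✓ → 1
student=Diego: ✓ → 1
student=Kai: ✗
student=Priya: ✗
student=Farah: ✗
student=Ines: ✗
student=Uma: ✓ → 1
student=Xiu: ✓ → 1
student=Quinn: ✓ → 1
student=Omar: ✓ → 1
student=Noor: ✗
student=Eve: ✗
student=Alice: ✗
student=Carmen: ✓ → 1
year_count = COUNT(1, 1, 1, 1, 1, 1, 1) = 7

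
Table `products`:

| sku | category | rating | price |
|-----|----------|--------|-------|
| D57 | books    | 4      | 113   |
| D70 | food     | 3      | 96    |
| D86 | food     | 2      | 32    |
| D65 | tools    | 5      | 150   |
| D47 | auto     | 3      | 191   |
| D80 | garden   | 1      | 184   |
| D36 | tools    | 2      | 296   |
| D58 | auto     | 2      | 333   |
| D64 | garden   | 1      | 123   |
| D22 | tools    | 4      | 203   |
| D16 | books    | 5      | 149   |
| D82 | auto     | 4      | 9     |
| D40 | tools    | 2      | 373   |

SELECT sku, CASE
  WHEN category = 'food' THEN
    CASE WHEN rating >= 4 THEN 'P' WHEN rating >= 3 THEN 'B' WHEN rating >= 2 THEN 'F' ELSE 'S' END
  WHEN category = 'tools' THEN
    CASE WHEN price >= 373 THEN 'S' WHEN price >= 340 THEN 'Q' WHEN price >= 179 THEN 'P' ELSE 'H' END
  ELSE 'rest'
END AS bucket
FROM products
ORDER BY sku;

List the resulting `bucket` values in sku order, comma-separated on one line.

sku=D16: category='books' → outer ELSE → rest
sku=D22: category='tools' → inner[price >= 179] → P
sku=D36: category='tools' → inner[price >= 179] → P
sku=D40: category='tools' → inner[price >= 373] → S
sku=D47: category='auto' → outer ELSE → rest
sku=D57: category='books' → outer ELSE → rest
sku=D58: category='auto' → outer ELSE → rest
sku=D64: category='garden' → outer ELSE → rest
sku=D65: category='tools' → inner[ELSE] → H
sku=D70: category='food' → inner[rating >= 3] → B
sku=D80: category='garden' → outer ELSE → rest
sku=D82: category='auto' → outer ELSE → rest
sku=D86: category='food' → inner[rating >= 2] → F

rest, P, P, S, rest, rest, rest, rest, H, B, rest, rest, F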